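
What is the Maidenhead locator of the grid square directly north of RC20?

RC21

Latitude square 0; +1 → 1.
The longitude characters are unchanged.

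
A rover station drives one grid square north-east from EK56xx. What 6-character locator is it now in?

Longitude subsquare x = 23; +1 → 24, wraps to 0 = a, carry into square.
Longitude square 5; +1 → 6.
Latitude subsquare x = 23; +1 → 24, wraps to 0 = a, carry into square.
Latitude square 6; +1 → 7.

EK67aa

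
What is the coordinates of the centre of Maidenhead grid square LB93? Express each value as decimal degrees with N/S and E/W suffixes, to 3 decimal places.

Field L=11, B=1: +11·20° lon, +1·10° lat → SW at lon 40°, lat -80°.
Square 9, 3: +9·2° lon, +3·1° lat → SW at lon 58°, lat -77°.
Cell spans 2° lon × 1° lat. Centre is SW corner plus half of each.
latitude 76.500° S, longitude 59.000° E.

76.500° S, 59.000° E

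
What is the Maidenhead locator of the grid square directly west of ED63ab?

ED53xb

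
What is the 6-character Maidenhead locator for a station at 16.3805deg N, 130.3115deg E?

Add 180° to longitude and 90° to latitude: 310.3115, 106.3805.
Field: lon ⌊310.3115/20⌋ = 15 → P; lat ⌊106.3805/10⌋ = 10 → K.
Square: lon ⌊10.3115/2⌋ = 5; lat ⌊6.3805/1⌋ = 6.
Subsquare: lon ⌊0.3115/0.0833333⌋ = 3 → d; lat ⌊0.3805/0.0416667⌋ = 9 → j.

PK56dj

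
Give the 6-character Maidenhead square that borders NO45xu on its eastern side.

Longitude subsquare x = 23; +1 → 24, wraps to 0 = a, carry into square.
Longitude square 4; +1 → 5.
The latitude characters are unchanged.

NO55au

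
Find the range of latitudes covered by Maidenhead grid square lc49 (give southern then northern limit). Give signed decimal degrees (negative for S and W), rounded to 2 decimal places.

-61.00, -60.00

Field L=11, C=2: +11·20° lon, +2·10° lat → SW at lon 40°, lat -70°.
Square 4, 9: +4·2° lon, +9·1° lat → SW at lon 48°, lat -61°.
Cell spans 2° lon × 1° lat.
south -61.00, north -60.00.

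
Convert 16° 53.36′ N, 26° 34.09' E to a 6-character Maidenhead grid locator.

KK36gv

Shift to the Maidenhead origin (180°W, 90°S): lon 206.5682, lat 106.8893.
Field: 206.5682/20 → 10 → K, 106.8893/10 → 10 → K; chars KK.
Square: 6.5682/2 → 3, 6.8893/1 → 6; chars 36.
Subsquare: 0.5682/0.0833333 → 6 → g, 0.8893/0.0416667 → 21 → v; chars gv.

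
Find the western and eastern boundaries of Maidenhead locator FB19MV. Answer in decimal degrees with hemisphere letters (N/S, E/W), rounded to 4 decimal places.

77.0000° W, 76.9167° W

Field F=5, B=1: +5·20° lon, +1·10° lat → SW at lon -80°, lat -80°.
Square 1, 9: +1·2° lon, +9·1° lat → SW at lon -78°, lat -71°.
Subsquare m=12, v=21: +12·0.0833333° lon, +21·0.0416667° lat → SW at lon -77°, lat -70.125°.
Cell spans 0.0833333° lon × 0.0416667° lat.
west 77.0000° W, east 76.9167° W.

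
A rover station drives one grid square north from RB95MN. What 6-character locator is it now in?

Latitude subsquare n = 13; +1 → 14 = o.
The longitude characters are unchanged.

RB95mo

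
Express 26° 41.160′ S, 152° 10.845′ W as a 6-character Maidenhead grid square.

Offset from 180°W / 90°S: lon 27.8193°, lat 63.3140°.
Field (20°×10°, letters A–R): lon ⌊27.8193/20⌋ = 1 → B; lat ⌊63.3140/10⌋ = 6 → G.
Square (2°×1°, digits 0–9): lon ⌊7.8193/2⌋ = 3; lat ⌊3.3140/1⌋ = 3.
Subsquare (5′×2.5′, letters a–x): lon ⌊1.8193/0.0833333⌋ = 21 → v; lat ⌊0.3140/0.0416667⌋ = 7 → h.

BG33vh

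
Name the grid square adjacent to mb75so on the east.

Longitude subsquare s = 18; +1 → 19 = t.
The latitude characters are unchanged.

MB75to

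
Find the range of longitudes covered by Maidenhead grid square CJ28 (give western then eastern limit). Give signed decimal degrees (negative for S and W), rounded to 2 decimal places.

-136.00, -134.00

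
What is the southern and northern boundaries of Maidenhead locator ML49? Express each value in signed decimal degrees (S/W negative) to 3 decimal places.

29.000, 30.000

Field M=12, L=11: +12·20° lon, +11·10° lat → SW at lon 60°, lat 20°.
Square 4, 9: +4·2° lon, +9·1° lat → SW at lon 68°, lat 29°.
Cell spans 2° lon × 1° lat.
south 29.000, north 30.000.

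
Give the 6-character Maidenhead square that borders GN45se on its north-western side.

GN45rf

Longitude subsquare s = 18; −1 → 17 = r.
Latitude subsquare e = 4; +1 → 5 = f.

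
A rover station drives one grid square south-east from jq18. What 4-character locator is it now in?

JQ27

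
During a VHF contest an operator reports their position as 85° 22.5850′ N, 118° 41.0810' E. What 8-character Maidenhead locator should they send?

Shift to the Maidenhead origin (180°W, 90°S): lon 298.68468, lat 175.37642.
Field: lon ⌊298.68468/20⌋ = 14 → O; lat ⌊175.37642/10⌋ = 17 → R.
Square: lon ⌊18.68468/2⌋ = 9; lat ⌊5.37642/1⌋ = 5.
Subsquare: lon ⌊0.68468/0.0833333⌋ = 8 → i; lat ⌊0.37642/0.0416667⌋ = 9 → j.
Extended square: lon ⌊0.01802/0.00833333⌋ = 2; lat ⌊0.00142/0.00416667⌋ = 0.

OR95ij20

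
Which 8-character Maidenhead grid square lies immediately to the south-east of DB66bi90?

DB66ch09

Longitude extended square 9; +1 → 10, wraps to 0, carry into subsquare.
Longitude subsquare b = 1; +1 → 2 = c.
Latitude extended square 0; −1 → -1, wraps to 9, carry into subsquare.
Latitude subsquare i = 8; −1 → 7 = h.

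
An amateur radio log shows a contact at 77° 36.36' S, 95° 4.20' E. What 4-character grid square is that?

Add 180° to longitude and 90° to latitude: 275.07, 12.39.
Field (20°×10°, letters A–R): lon ⌊275.07/20⌋ = 13 → N; lat ⌊12.39/10⌋ = 1 → B.
Square (2°×1°, digits 0–9): lon ⌊15.07/2⌋ = 7; lat ⌊2.39/1⌋ = 2.

NB72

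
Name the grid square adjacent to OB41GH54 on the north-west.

Longitude extended square 5; −1 → 4.
Latitude extended square 4; +1 → 5.

OB41gh45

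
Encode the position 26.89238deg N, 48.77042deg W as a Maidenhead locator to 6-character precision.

GL56ov

Shift to the Maidenhead origin (180°W, 90°S): lon 131.2296, lat 116.8924.
Field: lon ⌊131.2296/20⌋ = 6 → G; lat ⌊116.8924/10⌋ = 11 → L.
Square: lon ⌊11.2296/2⌋ = 5; lat ⌊6.8924/1⌋ = 6.
Subsquare: lon ⌊1.2296/0.0833333⌋ = 14 → o; lat ⌊0.8924/0.0416667⌋ = 21 → v.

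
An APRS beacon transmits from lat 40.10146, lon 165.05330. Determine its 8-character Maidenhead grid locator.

RN20mc64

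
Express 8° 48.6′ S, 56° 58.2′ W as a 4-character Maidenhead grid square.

GI11

Offset from 180°W / 90°S: lon 123.03°, lat 81.19°.
Field: lon ⌊123.03/20⌋ = 6 → G; lat ⌊81.19/10⌋ = 8 → I.
Square: lon ⌊3.03/2⌋ = 1; lat ⌊1.19/1⌋ = 1.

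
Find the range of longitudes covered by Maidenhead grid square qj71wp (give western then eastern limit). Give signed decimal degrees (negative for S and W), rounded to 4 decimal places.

155.8333, 155.9167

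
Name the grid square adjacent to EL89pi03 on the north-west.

EL89oi94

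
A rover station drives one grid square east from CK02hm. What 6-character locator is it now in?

CK02im

Longitude subsquare h = 7; +1 → 8 = i.
The latitude characters are unchanged.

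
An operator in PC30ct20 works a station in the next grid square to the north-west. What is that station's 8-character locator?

PC30ct11

Longitude extended square 2; −1 → 1.
Latitude extended square 0; +1 → 1.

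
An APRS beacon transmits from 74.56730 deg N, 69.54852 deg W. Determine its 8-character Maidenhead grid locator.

FQ54fn46

Add 180° to longitude and 90° to latitude: 110.45148, 164.56730.
Field (20°×10°, letters A–R): 110.45148/20 → 5 → F, 164.56730/10 → 16 → Q; chars FQ.
Square (2°×1°, digits 0–9): 10.45148/2 → 5, 4.56730/1 → 4; chars 54.
Subsquare (5′×2.5′, letters a–x): 0.45148/0.0833333 → 5 → f, 0.56730/0.0416667 → 13 → n; chars fn.
Extended square (30″×15″, digits 0–9): 0.03481/0.00833333 → 4, 0.02563/0.00416667 → 6; chars 46.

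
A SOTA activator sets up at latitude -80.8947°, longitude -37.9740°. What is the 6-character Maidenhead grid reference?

HA19ac

Add 180° to longitude and 90° to latitude: 142.0260, 9.1053.
Field: lon ⌊142.0260/20⌋ = 7 → H; lat ⌊9.1053/10⌋ = 0 → A.
Square: lon ⌊2.0260/2⌋ = 1; lat ⌊9.1053/1⌋ = 9.
Subsquare: lon ⌊0.0260/0.0833333⌋ = 0 → a; lat ⌊0.1053/0.0416667⌋ = 2 → c.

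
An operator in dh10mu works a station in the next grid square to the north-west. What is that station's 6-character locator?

Longitude subsquare m = 12; −1 → 11 = l.
Latitude subsquare u = 20; +1 → 21 = v.

DH10lv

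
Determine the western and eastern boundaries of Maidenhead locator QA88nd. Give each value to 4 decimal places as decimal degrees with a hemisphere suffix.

157.0833° E, 157.1667° E

Field Q=16, A=0: +16·20° lon, +0·10° lat → SW at lon 140°, lat -90°.
Square 8, 8: +8·2° lon, +8·1° lat → SW at lon 156°, lat -82°.
Subsquare n=13, d=3: +13·0.0833333° lon, +3·0.0416667° lat → SW at lon 157.083°, lat -81.875°.
Cell spans 0.0833333° lon × 0.0416667° lat.
west 157.0833° E, east 157.1667° E.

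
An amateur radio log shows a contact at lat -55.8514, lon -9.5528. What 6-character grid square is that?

Add 180° to longitude and 90° to latitude: 170.4472, 34.1486.
Field: 170.4472/20 → 8 → I, 34.1486/10 → 3 → D; chars ID.
Square: 10.4472/2 → 5, 4.1486/1 → 4; chars 54.
Subsquare: 0.4472/0.0833333 → 5 → f, 0.1486/0.0416667 → 3 → d; chars fd.

ID54fd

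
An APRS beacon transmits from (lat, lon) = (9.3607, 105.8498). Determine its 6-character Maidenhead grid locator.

OJ29wi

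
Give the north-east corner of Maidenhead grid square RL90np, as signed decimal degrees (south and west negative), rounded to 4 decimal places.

20.6667, 179.1667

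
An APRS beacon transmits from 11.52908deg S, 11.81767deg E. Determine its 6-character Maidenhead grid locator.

Offset from 180°W / 90°S: lon 191.8177°, lat 78.4709°.
Field: 191.8177/20 → 9 → J, 78.4709/10 → 7 → H; chars JH.
Square: 11.8177/2 → 5, 8.4709/1 → 8; chars 58.
Subsquare: 1.8177/0.0833333 → 21 → v, 0.4709/0.0416667 → 11 → l; chars vl.

JH58vl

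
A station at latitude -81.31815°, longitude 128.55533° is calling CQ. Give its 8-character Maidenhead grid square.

PA48gq63

Offset from 180°W / 90°S: lon 308.55533°, lat 8.68185°.
Field: lon ⌊308.55533/20⌋ = 15 → P; lat ⌊8.68185/10⌋ = 0 → A.
Square: lon ⌊8.55533/2⌋ = 4; lat ⌊8.68185/1⌋ = 8.
Subsquare: lon ⌊0.55533/0.0833333⌋ = 6 → g; lat ⌊0.68185/0.0416667⌋ = 16 → q.
Extended square: lon ⌊0.05533/0.00833333⌋ = 6; lat ⌊0.01518/0.00416667⌋ = 3.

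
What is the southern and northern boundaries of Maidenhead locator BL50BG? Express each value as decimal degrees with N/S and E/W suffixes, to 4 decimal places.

20.2500° N, 20.2917° N

Field B=1, L=11: +1·20° lon, +11·10° lat → SW at lon -160°, lat 20°.
Square 5, 0: +5·2° lon, +0·1° lat → SW at lon -150°, lat 20°.
Subsquare b=1, g=6: +1·0.0833333° lon, +6·0.0416667° lat → SW at lon -149.917°, lat 20.25°.
Cell spans 0.0833333° lon × 0.0416667° lat.
south 20.2500° N, north 20.2917° N.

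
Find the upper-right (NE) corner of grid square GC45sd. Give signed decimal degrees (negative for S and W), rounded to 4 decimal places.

Field G=6, C=2: +6·20° lon, +2·10° lat → SW at lon -60°, lat -70°.
Square 4, 5: +4·2° lon, +5·1° lat → SW at lon -52°, lat -65°.
Subsquare s=18, d=3: +18·0.0833333° lon, +3·0.0416667° lat → SW at lon -50.5°, lat -64.875°.
Cell spans 0.0833333° lon × 0.0416667° lat. NE corner is SW corner plus one full cell.
latitude -64.8333, longitude -50.4167.

-64.8333, -50.4167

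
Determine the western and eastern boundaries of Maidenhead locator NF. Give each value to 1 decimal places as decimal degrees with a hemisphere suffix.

Field N=13, F=5: +13·20° lon, +5·10° lat → SW at lon 80°, lat -40°.
Cell spans 20° lon × 10° lat.
west 80.0° E, east 100.0° E.

80.0° E, 100.0° E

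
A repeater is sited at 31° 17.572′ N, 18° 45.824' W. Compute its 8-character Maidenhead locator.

IM01oh80

Offset from 180°W / 90°S: lon 161.23627°, lat 121.29287°.
Field: lon ⌊161.23627/20⌋ = 8 → I; lat ⌊121.29287/10⌋ = 12 → M.
Square: lon ⌊1.23627/2⌋ = 0; lat ⌊1.29287/1⌋ = 1.
Subsquare: lon ⌊1.23627/0.0833333⌋ = 14 → o; lat ⌊0.29287/0.0416667⌋ = 7 → h.
Extended square: lon ⌊0.06960/0.00833333⌋ = 8; lat ⌊0.00120/0.00416667⌋ = 0.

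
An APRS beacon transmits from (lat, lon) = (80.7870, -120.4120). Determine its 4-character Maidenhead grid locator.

CR90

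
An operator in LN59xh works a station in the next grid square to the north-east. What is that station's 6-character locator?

LN69ai

Longitude subsquare x = 23; +1 → 24, wraps to 0 = a, carry into square.
Longitude square 5; +1 → 6.
Latitude subsquare h = 7; +1 → 8 = i.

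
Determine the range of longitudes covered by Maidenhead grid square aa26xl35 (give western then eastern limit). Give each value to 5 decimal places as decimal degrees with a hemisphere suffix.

Field A=0, A=0: +0·20° lon, +0·10° lat → SW at lon -180°, lat -90°.
Square 2, 6: +2·2° lon, +6·1° lat → SW at lon -176°, lat -84°.
Subsquare x=23, l=11: +23·0.0833333° lon, +11·0.0416667° lat → SW at lon -174.083°, lat -83.5417°.
Extended square 3, 5: +3·0.00833333° lon, +5·0.00416667° lat → SW at lon -174.058°, lat -83.5208°.
Cell spans 0.00833333° lon × 0.00416667° lat.
west 174.05833° W, east 174.05000° W.

174.05833° W, 174.05000° W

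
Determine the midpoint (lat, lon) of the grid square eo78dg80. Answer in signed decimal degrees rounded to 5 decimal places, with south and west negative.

Field E=4, O=14: +4·20° lon, +14·10° lat → SW at lon -100°, lat 50°.
Square 7, 8: +7·2° lon, +8·1° lat → SW at lon -86°, lat 58°.
Subsquare d=3, g=6: +3·0.0833333° lon, +6·0.0416667° lat → SW at lon -85.75°, lat 58.25°.
Extended square 8, 0: +8·0.00833333° lon, +0·0.00416667° lat → SW at lon -85.6833°, lat 58.25°.
Cell spans 0.00833333° lon × 0.00416667° lat. Centre is SW corner plus half of each.
latitude 58.25208, longitude -85.67917.

58.25208, -85.67917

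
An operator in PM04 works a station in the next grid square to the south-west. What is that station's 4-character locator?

OM93

Longitude square 0; −1 → -1, wraps to 9, carry into field.
Longitude field P = 15; −1 → 14 = O.
Latitude square 4; −1 → 3.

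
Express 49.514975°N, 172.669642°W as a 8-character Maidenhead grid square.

AN39pm93

Shift to the Maidenhead origin (180°W, 90°S): lon 7.33036, lat 139.51497.
Field: lon ⌊7.33036/20⌋ = 0 → A; lat ⌊139.51497/10⌋ = 13 → N.
Square: lon ⌊7.33036/2⌋ = 3; lat ⌊9.51497/1⌋ = 9.
Subsquare: lon ⌊1.33036/0.0833333⌋ = 15 → p; lat ⌊0.51497/0.0416667⌋ = 12 → m.
Extended square: lon ⌊0.08036/0.00833333⌋ = 9; lat ⌊0.01497/0.00416667⌋ = 3.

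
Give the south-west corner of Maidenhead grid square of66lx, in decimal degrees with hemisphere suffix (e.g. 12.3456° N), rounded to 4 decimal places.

33.0417° S, 112.9167° E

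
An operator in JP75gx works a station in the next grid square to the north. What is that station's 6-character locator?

Latitude subsquare x = 23; +1 → 24, wraps to 0 = a, carry into square.
Latitude square 5; +1 → 6.
The longitude characters are unchanged.

JP76ga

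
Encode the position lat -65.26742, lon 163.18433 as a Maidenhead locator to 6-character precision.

RC14or

Offset from 180°W / 90°S: lon 343.1843°, lat 24.7326°.
Field: 343.1843/20 → 17 → R, 24.7326/10 → 2 → C; chars RC.
Square: 3.1843/2 → 1, 4.7326/1 → 4; chars 14.
Subsquare: 1.1843/0.0833333 → 14 → o, 0.7326/0.0416667 → 17 → r; chars or.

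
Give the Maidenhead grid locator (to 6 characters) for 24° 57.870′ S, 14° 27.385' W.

IG25sa

Shift to the Maidenhead origin (180°W, 90°S): lon 165.5436, lat 65.0355.
Field: 165.5436/20 → 8 → I, 65.0355/10 → 6 → G; chars IG.
Square: 5.5436/2 → 2, 5.0355/1 → 5; chars 25.
Subsquare: 1.5436/0.0833333 → 18 → s, 0.0355/0.0416667 → 0 → a; chars sa.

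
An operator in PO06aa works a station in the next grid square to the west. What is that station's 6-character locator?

OO96xa

Longitude subsquare a = 0; −1 → -1, wraps to 23 = x, carry into square.
Longitude square 0; −1 → -1, wraps to 9, carry into field.
Longitude field P = 15; −1 → 14 = O.
The latitude characters are unchanged.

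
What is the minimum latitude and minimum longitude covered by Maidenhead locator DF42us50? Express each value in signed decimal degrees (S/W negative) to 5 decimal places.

-37.25000, -110.29167

Field D=3, F=5: +3·20° lon, +5·10° lat → SW at lon -120°, lat -40°.
Square 4, 2: +4·2° lon, +2·1° lat → SW at lon -112°, lat -38°.
Subsquare u=20, s=18: +20·0.0833333° lon, +18·0.0416667° lat → SW at lon -110.333°, lat -37.25°.
Extended square 5, 0: +5·0.00833333° lon, +0·0.00416667° lat → SW at lon -110.292°, lat -37.25°.
latitude -37.25000, longitude -110.29167.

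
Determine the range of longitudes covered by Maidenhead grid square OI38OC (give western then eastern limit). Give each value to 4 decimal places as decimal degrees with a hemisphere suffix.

Field O=14, I=8: +14·20° lon, +8·10° lat → SW at lon 100°, lat -10°.
Square 3, 8: +3·2° lon, +8·1° lat → SW at lon 106°, lat -2°.
Subsquare o=14, c=2: +14·0.0833333° lon, +2·0.0416667° lat → SW at lon 107.167°, lat -1.91667°.
Cell spans 0.0833333° lon × 0.0416667° lat.
west 107.1667° E, east 107.2500° E.

107.1667° E, 107.2500° E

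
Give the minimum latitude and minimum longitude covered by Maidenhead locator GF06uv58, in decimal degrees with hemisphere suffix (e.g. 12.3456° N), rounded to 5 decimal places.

33.09167° S, 58.29167° W

Field G=6, F=5: +6·20° lon, +5·10° lat → SW at lon -60°, lat -40°.
Square 0, 6: +0·2° lon, +6·1° lat → SW at lon -60°, lat -34°.
Subsquare u=20, v=21: +20·0.0833333° lon, +21·0.0416667° lat → SW at lon -58.3333°, lat -33.125°.
Extended square 5, 8: +5·0.00833333° lon, +8·0.00416667° lat → SW at lon -58.2917°, lat -33.0917°.
latitude 33.09167° S, longitude 58.29167° W.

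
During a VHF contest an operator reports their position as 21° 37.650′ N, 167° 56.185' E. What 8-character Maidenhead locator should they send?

RL31xp20

Add 180° to longitude and 90° to latitude: 347.93642, 111.62750.
Field (20°×10°, letters A–R): lon ⌊347.93642/20⌋ = 17 → R; lat ⌊111.62750/10⌋ = 11 → L.
Square (2°×1°, digits 0–9): lon ⌊7.93642/2⌋ = 3; lat ⌊1.62750/1⌋ = 1.
Subsquare (5′×2.5′, letters a–x): lon ⌊1.93642/0.0833333⌋ = 23 → x; lat ⌊0.62750/0.0416667⌋ = 15 → p.
Extended square (30″×15″, digits 0–9): lon ⌊0.01975/0.00833333⌋ = 2; lat ⌊0.00250/0.00416667⌋ = 0.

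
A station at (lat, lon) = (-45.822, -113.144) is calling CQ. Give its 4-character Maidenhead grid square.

Shift to the Maidenhead origin (180°W, 90°S): lon 66.86, lat 44.18.
Field: lon ⌊66.86/20⌋ = 3 → D; lat ⌊44.18/10⌋ = 4 → E.
Square: lon ⌊6.86/2⌋ = 3; lat ⌊4.18/1⌋ = 4.

DE34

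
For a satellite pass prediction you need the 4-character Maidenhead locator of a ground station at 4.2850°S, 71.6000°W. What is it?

Shift to the Maidenhead origin (180°W, 90°S): lon 108.40, lat 85.72.
Field (20°×10°, letters A–R): lon ⌊108.40/20⌋ = 5 → F; lat ⌊85.72/10⌋ = 8 → I.
Square (2°×1°, digits 0–9): lon ⌊8.40/2⌋ = 4; lat ⌊5.72/1⌋ = 5.

FI45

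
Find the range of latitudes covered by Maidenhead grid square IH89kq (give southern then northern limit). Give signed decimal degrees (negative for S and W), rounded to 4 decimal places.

Field I=8, H=7: +8·20° lon, +7·10° lat → SW at lon -20°, lat -20°.
Square 8, 9: +8·2° lon, +9·1° lat → SW at lon -4°, lat -11°.
Subsquare k=10, q=16: +10·0.0833333° lon, +16·0.0416667° lat → SW at lon -3.16667°, lat -10.3333°.
Cell spans 0.0833333° lon × 0.0416667° lat.
south -10.3333, north -10.2917.

-10.3333, -10.2917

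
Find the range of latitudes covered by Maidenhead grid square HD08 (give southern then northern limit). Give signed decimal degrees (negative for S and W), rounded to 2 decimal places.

Field H=7, D=3: +7·20° lon, +3·10° lat → SW at lon -40°, lat -60°.
Square 0, 8: +0·2° lon, +8·1° lat → SW at lon -40°, lat -52°.
Cell spans 2° lon × 1° lat.
south -52.00, north -51.00.

-52.00, -51.00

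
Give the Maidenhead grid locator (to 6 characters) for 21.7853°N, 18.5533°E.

Shift to the Maidenhead origin (180°W, 90°S): lon 198.5533, lat 111.7853.
Field (20°×10°, letters A–R): 198.5533/20 → 9 → J, 111.7853/10 → 11 → L; chars JL.
Square (2°×1°, digits 0–9): 18.5533/2 → 9, 1.7853/1 → 1; chars 91.
Subsquare (5′×2.5′, letters a–x): 0.5533/0.0833333 → 6 → g, 0.7853/0.0416667 → 18 → s; chars gs.

JL91gs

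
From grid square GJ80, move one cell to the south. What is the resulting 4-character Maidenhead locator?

Latitude square 0; −1 → -1, wraps to 9, carry into field.
Latitude field J = 9; −1 → 8 = I.
The longitude characters are unchanged.

GI89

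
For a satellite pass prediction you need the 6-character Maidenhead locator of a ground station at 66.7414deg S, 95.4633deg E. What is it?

Shift to the Maidenhead origin (180°W, 90°S): lon 275.4633, lat 23.2586.
Field: 275.4633/20 → 13 → N, 23.2586/10 → 2 → C; chars NC.
Square: 15.4633/2 → 7, 3.2586/1 → 3; chars 73.
Subsquare: 1.4633/0.0833333 → 17 → r, 0.2586/0.0416667 → 6 → g; chars rg.

NC73rg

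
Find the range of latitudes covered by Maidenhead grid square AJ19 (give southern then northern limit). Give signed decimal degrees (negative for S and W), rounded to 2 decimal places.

Field A=0, J=9: +0·20° lon, +9·10° lat → SW at lon -180°, lat 0°.
Square 1, 9: +1·2° lon, +9·1° lat → SW at lon -178°, lat 9°.
Cell spans 2° lon × 1° lat.
south 9.00, north 10.00.

9.00, 10.00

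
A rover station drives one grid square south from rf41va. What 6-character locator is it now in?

Latitude subsquare a = 0; −1 → -1, wraps to 23 = x, carry into square.
Latitude square 1; −1 → 0.
The longitude characters are unchanged.

RF40vx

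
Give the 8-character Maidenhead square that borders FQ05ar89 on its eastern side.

Longitude extended square 8; +1 → 9.
The latitude characters are unchanged.

FQ05ar99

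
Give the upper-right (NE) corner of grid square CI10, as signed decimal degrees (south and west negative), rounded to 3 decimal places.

-9.000, -136.000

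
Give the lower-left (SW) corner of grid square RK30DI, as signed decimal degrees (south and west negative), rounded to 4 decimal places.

10.3333, 166.2500

Field R=17, K=10: +17·20° lon, +10·10° lat → SW at lon 160°, lat 10°.
Square 3, 0: +3·2° lon, +0·1° lat → SW at lon 166°, lat 10°.
Subsquare d=3, i=8: +3·0.0833333° lon, +8·0.0416667° lat → SW at lon 166.25°, lat 10.3333°.
latitude 10.3333, longitude 166.2500.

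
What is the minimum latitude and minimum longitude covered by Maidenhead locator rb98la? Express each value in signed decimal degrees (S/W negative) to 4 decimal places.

Field R=17, B=1: +17·20° lon, +1·10° lat → SW at lon 160°, lat -80°.
Square 9, 8: +9·2° lon, +8·1° lat → SW at lon 178°, lat -72°.
Subsquare l=11, a=0: +11·0.0833333° lon, +0·0.0416667° lat → SW at lon 178.917°, lat -72°.
latitude -72.0000, longitude 178.9167.

-72.0000, 178.9167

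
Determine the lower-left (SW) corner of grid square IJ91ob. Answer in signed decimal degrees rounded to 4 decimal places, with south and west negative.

1.0417, -0.8333

Field I=8, J=9: +8·20° lon, +9·10° lat → SW at lon -20°, lat 0°.
Square 9, 1: +9·2° lon, +1·1° lat → SW at lon -2°, lat 1°.
Subsquare o=14, b=1: +14·0.0833333° lon, +1·0.0416667° lat → SW at lon -0.833333°, lat 1.04167°.
latitude 1.0417, longitude -0.8333.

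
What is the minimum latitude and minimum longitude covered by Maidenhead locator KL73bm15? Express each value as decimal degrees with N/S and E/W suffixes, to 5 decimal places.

Field K=10, L=11: +10·20° lon, +11·10° lat → SW at lon 20°, lat 20°.
Square 7, 3: +7·2° lon, +3·1° lat → SW at lon 34°, lat 23°.
Subsquare b=1, m=12: +1·0.0833333° lon, +12·0.0416667° lat → SW at lon 34.0833°, lat 23.5°.
Extended square 1, 5: +1·0.00833333° lon, +5·0.00416667° lat → SW at lon 34.0917°, lat 23.5208°.
latitude 23.52083° N, longitude 34.09167° E.

23.52083° N, 34.09167° E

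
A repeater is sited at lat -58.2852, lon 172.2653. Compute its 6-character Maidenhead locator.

Offset from 180°W / 90°S: lon 352.2653°, lat 31.7148°.
Field: 352.2653/20 → 17 → R, 31.7148/10 → 3 → D; chars RD.
Square: 12.2653/2 → 6, 1.7148/1 → 1; chars 61.
Subsquare: 0.2653/0.0833333 → 3 → d, 0.7148/0.0416667 → 17 → r; chars dr.

RD61dr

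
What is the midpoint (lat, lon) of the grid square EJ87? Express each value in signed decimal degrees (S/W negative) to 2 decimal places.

7.50, -83.00

Field E=4, J=9: +4·20° lon, +9·10° lat → SW at lon -100°, lat 0°.
Square 8, 7: +8·2° lon, +7·1° lat → SW at lon -84°, lat 7°.
Cell spans 2° lon × 1° lat. Centre is SW corner plus half of each.
latitude 7.50, longitude -83.00.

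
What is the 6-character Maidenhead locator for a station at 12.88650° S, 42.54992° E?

LH17gc

Offset from 180°W / 90°S: lon 222.5499°, lat 77.1135°.
Field: lon ⌊222.5499/20⌋ = 11 → L; lat ⌊77.1135/10⌋ = 7 → H.
Square: lon ⌊2.5499/2⌋ = 1; lat ⌊7.1135/1⌋ = 7.
Subsquare: lon ⌊0.5499/0.0833333⌋ = 6 → g; lat ⌊0.1135/0.0416667⌋ = 2 → c.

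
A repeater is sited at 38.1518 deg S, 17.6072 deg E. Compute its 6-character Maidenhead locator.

JF81tu

Add 180° to longitude and 90° to latitude: 197.6072, 51.8482.
Field (20°×10°, letters A–R): lon ⌊197.6072/20⌋ = 9 → J; lat ⌊51.8482/10⌋ = 5 → F.
Square (2°×1°, digits 0–9): lon ⌊17.6072/2⌋ = 8; lat ⌊1.8482/1⌋ = 1.
Subsquare (5′×2.5′, letters a–x): lon ⌊1.6072/0.0833333⌋ = 19 → t; lat ⌊0.8482/0.0416667⌋ = 20 → u.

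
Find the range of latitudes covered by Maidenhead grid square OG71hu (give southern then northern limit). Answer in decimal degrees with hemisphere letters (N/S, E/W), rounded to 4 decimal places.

28.1667° S, 28.1250° S

Field O=14, G=6: +14·20° lon, +6·10° lat → SW at lon 100°, lat -30°.
Square 7, 1: +7·2° lon, +1·1° lat → SW at lon 114°, lat -29°.
Subsquare h=7, u=20: +7·0.0833333° lon, +20·0.0416667° lat → SW at lon 114.583°, lat -28.1667°.
Cell spans 0.0833333° lon × 0.0416667° lat.
south 28.1667° S, north 28.1250° S.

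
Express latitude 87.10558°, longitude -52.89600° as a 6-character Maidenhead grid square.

Shift to the Maidenhead origin (180°W, 90°S): lon 127.1040, lat 177.1056.
Field: 127.1040/20 → 6 → G, 177.1056/10 → 17 → R; chars GR.
Square: 7.1040/2 → 3, 7.1056/1 → 7; chars 37.
Subsquare: 1.1040/0.0833333 → 13 → n, 0.1056/0.0416667 → 2 → c; chars nc.

GR37nc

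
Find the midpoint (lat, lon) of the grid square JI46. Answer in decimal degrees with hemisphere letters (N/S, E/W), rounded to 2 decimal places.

Field J=9, I=8: +9·20° lon, +8·10° lat → SW at lon 0°, lat -10°.
Square 4, 6: +4·2° lon, +6·1° lat → SW at lon 8°, lat -4°.
Cell spans 2° lon × 1° lat. Centre is SW corner plus half of each.
latitude 3.50° S, longitude 9.00° E.

3.50° S, 9.00° E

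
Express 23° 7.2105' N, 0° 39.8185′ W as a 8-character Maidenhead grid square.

IL93qc08

Offset from 180°W / 90°S: lon 179.33636°, lat 113.12018°.
Field: lon ⌊179.33636/20⌋ = 8 → I; lat ⌊113.12018/10⌋ = 11 → L.
Square: lon ⌊19.33636/2⌋ = 9; lat ⌊3.12018/1⌋ = 3.
Subsquare: lon ⌊1.33636/0.0833333⌋ = 16 → q; lat ⌊0.12018/0.0416667⌋ = 2 → c.
Extended square: lon ⌊0.00302/0.00833333⌋ = 0; lat ⌊0.03684/0.00416667⌋ = 8.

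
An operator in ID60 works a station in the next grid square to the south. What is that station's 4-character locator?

Latitude square 0; −1 → -1, wraps to 9, carry into field.
Latitude field D = 3; −1 → 2 = C.
The longitude characters are unchanged.

IC69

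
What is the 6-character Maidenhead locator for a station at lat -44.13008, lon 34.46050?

Shift to the Maidenhead origin (180°W, 90°S): lon 214.4605, lat 45.8699.
Field (20°×10°, letters A–R): lon ⌊214.4605/20⌋ = 10 → K; lat ⌊45.8699/10⌋ = 4 → E.
Square (2°×1°, digits 0–9): lon ⌊14.4605/2⌋ = 7; lat ⌊5.8699/1⌋ = 5.
Subsquare (5′×2.5′, letters a–x): lon ⌊0.4605/0.0833333⌋ = 5 → f; lat ⌊0.8699/0.0416667⌋ = 20 → u.

KE75fu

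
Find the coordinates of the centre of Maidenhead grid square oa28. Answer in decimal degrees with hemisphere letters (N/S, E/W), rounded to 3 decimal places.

81.500° S, 105.000° E

Field O=14, A=0: +14·20° lon, +0·10° lat → SW at lon 100°, lat -90°.
Square 2, 8: +2·2° lon, +8·1° lat → SW at lon 104°, lat -82°.
Cell spans 2° lon × 1° lat. Centre is SW corner plus half of each.
latitude 81.500° S, longitude 105.000° E.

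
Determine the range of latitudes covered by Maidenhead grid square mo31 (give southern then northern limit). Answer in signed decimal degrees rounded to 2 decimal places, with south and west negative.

51.00, 52.00

Field M=12, O=14: +12·20° lon, +14·10° lat → SW at lon 60°, lat 50°.
Square 3, 1: +3·2° lon, +1·1° lat → SW at lon 66°, lat 51°.
Cell spans 2° lon × 1° lat.
south 51.00, north 52.00.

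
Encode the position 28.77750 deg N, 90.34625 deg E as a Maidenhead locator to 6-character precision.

Shift to the Maidenhead origin (180°W, 90°S): lon 270.3462, lat 118.7775.
Field: lon ⌊270.3462/20⌋ = 13 → N; lat ⌊118.7775/10⌋ = 11 → L.
Square: lon ⌊10.3462/2⌋ = 5; lat ⌊8.7775/1⌋ = 8.
Subsquare: lon ⌊0.3462/0.0833333⌋ = 4 → e; lat ⌊0.7775/0.0416667⌋ = 18 → s.

NL58es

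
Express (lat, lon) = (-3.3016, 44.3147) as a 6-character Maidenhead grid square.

Add 180° to longitude and 90° to latitude: 224.3147, 86.6984.
Field: lon ⌊224.3147/20⌋ = 11 → L; lat ⌊86.6984/10⌋ = 8 → I.
Square: lon ⌊4.3147/2⌋ = 2; lat ⌊6.6984/1⌋ = 6.
Subsquare: lon ⌊0.3147/0.0833333⌋ = 3 → d; lat ⌊0.6984/0.0416667⌋ = 16 → q.

LI26dq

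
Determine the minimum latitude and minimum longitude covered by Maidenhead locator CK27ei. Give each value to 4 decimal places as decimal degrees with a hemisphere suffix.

Field C=2, K=10: +2·20° lon, +10·10° lat → SW at lon -140°, lat 10°.
Square 2, 7: +2·2° lon, +7·1° lat → SW at lon -136°, lat 17°.
Subsquare e=4, i=8: +4·0.0833333° lon, +8·0.0416667° lat → SW at lon -135.667°, lat 17.3333°.
latitude 17.3333° N, longitude 135.6667° W.

17.3333° N, 135.6667° W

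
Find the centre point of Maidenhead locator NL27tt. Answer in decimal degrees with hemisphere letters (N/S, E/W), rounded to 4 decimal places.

27.8125° N, 85.6250° E

Field N=13, L=11: +13·20° lon, +11·10° lat → SW at lon 80°, lat 20°.
Square 2, 7: +2·2° lon, +7·1° lat → SW at lon 84°, lat 27°.
Subsquare t=19, t=19: +19·0.0833333° lon, +19·0.0416667° lat → SW at lon 85.5833°, lat 27.7917°.
Cell spans 0.0833333° lon × 0.0416667° lat. Centre is SW corner plus half of each.
latitude 27.8125° N, longitude 85.6250° E.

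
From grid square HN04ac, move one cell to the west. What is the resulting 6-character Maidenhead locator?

GN94xc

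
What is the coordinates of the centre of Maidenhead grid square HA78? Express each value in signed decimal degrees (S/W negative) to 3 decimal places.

Field H=7, A=0: +7·20° lon, +0·10° lat → SW at lon -40°, lat -90°.
Square 7, 8: +7·2° lon, +8·1° lat → SW at lon -26°, lat -82°.
Cell spans 2° lon × 1° lat. Centre is SW corner plus half of each.
latitude -81.500, longitude -25.000.

-81.500, -25.000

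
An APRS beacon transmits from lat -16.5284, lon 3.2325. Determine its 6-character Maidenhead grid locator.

JH13ol

Add 180° to longitude and 90° to latitude: 183.2325, 73.4716.
Field: 183.2325/20 → 9 → J, 73.4716/10 → 7 → H; chars JH.
Square: 3.2325/2 → 1, 3.4716/1 → 3; chars 13.
Subsquare: 1.2325/0.0833333 → 14 → o, 0.4716/0.0416667 → 11 → l; chars ol.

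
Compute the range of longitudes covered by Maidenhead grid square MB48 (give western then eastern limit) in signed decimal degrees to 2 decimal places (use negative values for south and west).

Field M=12, B=1: +12·20° lon, +1·10° lat → SW at lon 60°, lat -80°.
Square 4, 8: +4·2° lon, +8·1° lat → SW at lon 68°, lat -72°.
Cell spans 2° lon × 1° lat.
west 68.00, east 70.00.

68.00, 70.00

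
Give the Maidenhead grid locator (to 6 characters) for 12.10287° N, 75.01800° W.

FK22lc

Shift to the Maidenhead origin (180°W, 90°S): lon 104.9820, lat 102.1029.
Field: 104.9820/20 → 5 → F, 102.1029/10 → 10 → K; chars FK.
Square: 4.9820/2 → 2, 2.1029/1 → 2; chars 22.
Subsquare: 0.9820/0.0833333 → 11 → l, 0.1029/0.0416667 → 2 → c; chars lc.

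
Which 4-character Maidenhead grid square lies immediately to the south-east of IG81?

IG90

Longitude square 8; +1 → 9.
Latitude square 1; −1 → 0.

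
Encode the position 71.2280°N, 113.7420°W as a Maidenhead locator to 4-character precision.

Add 180° to longitude and 90° to latitude: 66.26, 161.23.
Field: 66.26/20 → 3 → D, 161.23/10 → 16 → Q; chars DQ.
Square: 6.26/2 → 3, 1.23/1 → 1; chars 31.

DQ31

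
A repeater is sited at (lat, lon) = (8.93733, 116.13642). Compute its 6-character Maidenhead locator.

Offset from 180°W / 90°S: lon 296.1364°, lat 98.9373°.
Field: lon ⌊296.1364/20⌋ = 14 → O; lat ⌊98.9373/10⌋ = 9 → J.
Square: lon ⌊16.1364/2⌋ = 8; lat ⌊8.9373/1⌋ = 8.
Subsquare: lon ⌊0.1364/0.0833333⌋ = 1 → b; lat ⌊0.9373/0.0416667⌋ = 22 → w.

OJ88bw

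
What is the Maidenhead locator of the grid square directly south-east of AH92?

BH01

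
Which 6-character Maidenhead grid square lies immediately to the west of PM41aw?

PM31xw

Longitude subsquare a = 0; −1 → -1, wraps to 23 = x, carry into square.
Longitude square 4; −1 → 3.
The latitude characters are unchanged.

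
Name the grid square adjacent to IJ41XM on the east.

IJ51am

Longitude subsquare x = 23; +1 → 24, wraps to 0 = a, carry into square.
Longitude square 4; +1 → 5.
The latitude characters are unchanged.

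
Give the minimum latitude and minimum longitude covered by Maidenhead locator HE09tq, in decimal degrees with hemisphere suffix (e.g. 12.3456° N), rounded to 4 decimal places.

40.3333° S, 38.4167° W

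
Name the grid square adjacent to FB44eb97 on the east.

FB44fb07

Longitude extended square 9; +1 → 10, wraps to 0, carry into subsquare.
Longitude subsquare e = 4; +1 → 5 = f.
The latitude characters are unchanged.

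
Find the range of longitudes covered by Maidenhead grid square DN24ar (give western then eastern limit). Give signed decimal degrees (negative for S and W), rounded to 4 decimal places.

Field D=3, N=13: +3·20° lon, +13·10° lat → SW at lon -120°, lat 40°.
Square 2, 4: +2·2° lon, +4·1° lat → SW at lon -116°, lat 44°.
Subsquare a=0, r=17: +0·0.0833333° lon, +17·0.0416667° lat → SW at lon -116°, lat 44.7083°.
Cell spans 0.0833333° lon × 0.0416667° lat.
west -116.0000, east -115.9167.

-116.0000, -115.9167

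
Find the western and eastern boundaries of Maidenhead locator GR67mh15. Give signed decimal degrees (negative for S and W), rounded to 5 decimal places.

-46.99167, -46.98333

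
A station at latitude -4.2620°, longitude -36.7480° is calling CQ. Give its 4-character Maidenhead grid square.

Shift to the Maidenhead origin (180°W, 90°S): lon 143.25, lat 85.74.
Field: lon ⌊143.25/20⌋ = 7 → H; lat ⌊85.74/10⌋ = 8 → I.
Square: lon ⌊3.25/2⌋ = 1; lat ⌊5.74/1⌋ = 5.

HI15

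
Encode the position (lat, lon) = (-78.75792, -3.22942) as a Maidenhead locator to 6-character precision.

Add 180° to longitude and 90° to latitude: 176.7706, 11.2421.
Field: 176.7706/20 → 8 → I, 11.2421/10 → 1 → B; chars IB.
Square: 16.7706/2 → 8, 1.2421/1 → 1; chars 81.
Subsquare: 0.7706/0.0833333 → 9 → j, 0.2421/0.0416667 → 5 → f; chars jf.

IB81jf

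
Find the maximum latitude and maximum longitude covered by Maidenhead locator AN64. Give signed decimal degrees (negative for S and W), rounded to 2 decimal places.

Field A=0, N=13: +0·20° lon, +13·10° lat → SW at lon -180°, lat 40°.
Square 6, 4: +6·2° lon, +4·1° lat → SW at lon -168°, lat 44°.
Cell spans 2° lon × 1° lat. NE corner is SW corner plus one full cell.
latitude 45.00, longitude -166.00.

45.00, -166.00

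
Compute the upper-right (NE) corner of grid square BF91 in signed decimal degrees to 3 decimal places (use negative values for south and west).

-38.000, -140.000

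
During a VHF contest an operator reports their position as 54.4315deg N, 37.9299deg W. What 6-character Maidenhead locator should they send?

HO14ak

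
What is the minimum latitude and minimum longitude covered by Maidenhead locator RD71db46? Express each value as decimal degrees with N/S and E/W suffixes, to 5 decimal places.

Field R=17, D=3: +17·20° lon, +3·10° lat → SW at lon 160°, lat -60°.
Square 7, 1: +7·2° lon, +1·1° lat → SW at lon 174°, lat -59°.
Subsquare d=3, b=1: +3·0.0833333° lon, +1·0.0416667° lat → SW at lon 174.25°, lat -58.9583°.
Extended square 4, 6: +4·0.00833333° lon, +6·0.00416667° lat → SW at lon 174.283°, lat -58.9333°.
latitude 58.93333° S, longitude 174.28333° E.

58.93333° S, 174.28333° E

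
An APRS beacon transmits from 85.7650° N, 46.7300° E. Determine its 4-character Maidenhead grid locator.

LR35

Offset from 180°W / 90°S: lon 226.73°, lat 175.76°.
Field (20°×10°, letters A–R): 226.73/20 → 11 → L, 175.76/10 → 17 → R; chars LR.
Square (2°×1°, digits 0–9): 6.73/2 → 3, 5.76/1 → 5; chars 35.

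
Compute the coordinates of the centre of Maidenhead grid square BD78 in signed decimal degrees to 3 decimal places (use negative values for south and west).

-51.500, -145.000

Field B=1, D=3: +1·20° lon, +3·10° lat → SW at lon -160°, lat -60°.
Square 7, 8: +7·2° lon, +8·1° lat → SW at lon -146°, lat -52°.
Cell spans 2° lon × 1° lat. Centre is SW corner plus half of each.
latitude -51.500, longitude -145.000.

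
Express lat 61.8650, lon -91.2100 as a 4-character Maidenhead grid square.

EP41

Add 180° to longitude and 90° to latitude: 88.79, 151.87.
Field: 88.79/20 → 4 → E, 151.87/10 → 15 → P; chars EP.
Square: 8.79/2 → 4, 1.87/1 → 1; chars 41.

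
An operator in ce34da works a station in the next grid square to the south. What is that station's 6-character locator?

CE33dx

Latitude subsquare a = 0; −1 → -1, wraps to 23 = x, carry into square.
Latitude square 4; −1 → 3.
The longitude characters are unchanged.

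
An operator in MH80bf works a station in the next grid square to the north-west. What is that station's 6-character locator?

MH80ag

Longitude subsquare b = 1; −1 → 0 = a.
Latitude subsquare f = 5; +1 → 6 = g.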